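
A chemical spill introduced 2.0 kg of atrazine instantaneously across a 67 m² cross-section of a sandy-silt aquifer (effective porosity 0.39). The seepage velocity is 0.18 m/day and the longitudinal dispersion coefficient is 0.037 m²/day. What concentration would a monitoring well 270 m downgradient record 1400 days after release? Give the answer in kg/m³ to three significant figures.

0.000628 kg/m³

For an instantaneous plane source, C(x,t) = M/(n_e·A·√(4πDt)) · exp(−(x−vt)²/(4Dt)), with n_e·A the pore (flow) area.
Plume center vt = 0.18 × 1400 = 252 m, so the well at 270 m is 18 m downgradient of the peak.
√(4πDt) = 25.51 m, giving peak height M/(n_e·A·√(4πDt)) = 2.0/(0.39 × 67 × 25.51) = 0.003000 kg/m³.
(x−vt)²/(4Dt) = (18)²/(4 × 0.037 × 1400) = 1.564; exp(−1.564) = 0.2093.
C = 0.003000 × 0.2093 = 0.000628 kg/m³.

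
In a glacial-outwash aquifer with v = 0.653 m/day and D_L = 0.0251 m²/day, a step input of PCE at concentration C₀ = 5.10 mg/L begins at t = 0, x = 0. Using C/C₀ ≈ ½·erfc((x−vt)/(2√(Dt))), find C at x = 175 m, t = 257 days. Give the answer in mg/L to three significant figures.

0.116 mg/L

For a continuous step input, C/C₀ ≈ ½·erfc((x−vt)/(2√(Dt))).
vt = 0.653 × 257 = 167.821 m and 2√(Dt) = 2√(0.0251 × 257) = 5.080 m.
Argument (x−vt)/(2√(Dt)) = (175 − 167.821)/5.080 = 1.413; ½·erfc(1.413) = 0.02284.
C = 5.10 × 0.02284 = 0.116 mg/L.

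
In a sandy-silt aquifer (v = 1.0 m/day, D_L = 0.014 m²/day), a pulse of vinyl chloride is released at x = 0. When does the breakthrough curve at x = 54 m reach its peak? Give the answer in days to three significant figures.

54.0 days

For the 1D instantaneous-source solution, setting ∂C/∂t = 0 at fixed x gives v²t² + 2Dt − x² = 0, so t = (√(D² + v²x²) − D)/v².
√(D² + v²x²) = √(0.014² + 1.0² × 54²) = 54.00; v² = 1.
t = (54.00 − 0.014)/1 = 54.0 days (vs. the pure-advection estimate x/v = 54.0 d).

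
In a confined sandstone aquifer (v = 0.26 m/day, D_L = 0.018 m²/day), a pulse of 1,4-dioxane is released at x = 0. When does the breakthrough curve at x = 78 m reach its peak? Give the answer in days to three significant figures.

For the 1D instantaneous-source solution, setting ∂C/∂t = 0 at fixed x gives v²t² + 2Dt − x² = 0, so t = (√(D² + v²x²) − D)/v².
√(D² + v²x²) = √(0.018² + 0.26² × 78²) = 20.28; v² = 0.0676.
t = (20.28 − 0.018)/0.0676 = 300 days (vs. the pure-advection estimate x/v = 300 d).

300 days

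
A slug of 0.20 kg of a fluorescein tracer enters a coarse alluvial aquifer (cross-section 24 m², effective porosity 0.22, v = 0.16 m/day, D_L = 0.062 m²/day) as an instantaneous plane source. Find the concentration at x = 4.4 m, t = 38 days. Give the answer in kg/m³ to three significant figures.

For an instantaneous plane source, C(x,t) = M/(n_e·A·√(4πDt)) · exp(−(x−vt)²/(4Dt)), with n_e·A the pore (flow) area.
Plume center vt = 0.16 × 38 = 6.08 m, so the well at 4.4 m is 1.68 m upgradient of the peak.
√(4πDt) = 5.441 m, giving peak height M/(n_e·A·√(4πDt)) = 0.20/(0.22 × 24 × 5.441) = 0.006962 kg/m³.
(x−vt)²/(4Dt) = (-1.68)²/(4 × 0.062 × 38) = 0.2995; exp(−0.2995) = 0.7412.
C = 0.006962 × 0.7412 = 0.00516 kg/m³.

0.00516 kg/m³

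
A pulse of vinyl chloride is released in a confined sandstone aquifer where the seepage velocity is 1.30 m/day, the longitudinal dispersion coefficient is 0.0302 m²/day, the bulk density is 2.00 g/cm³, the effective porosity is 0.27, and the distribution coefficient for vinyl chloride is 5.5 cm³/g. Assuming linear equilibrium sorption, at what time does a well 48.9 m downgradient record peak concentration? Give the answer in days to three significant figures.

1570 days

Retardation factor R = 1 + ρ_b·K_d/n = 1 + 2.00 × 5.5/0.27 = 41.74.
Sorption retards both mechanisms: v_R = v/R = 0.03115 m/day, D_R = D/R = 0.0007235 m²/day.
Peak time from v_R²t² + 2D_R t − x² = 0: t = (√(D_R² + v_R²x²) − D_R)/v_R².
√(D_R² + v_R²x²) = √(0.0007235² + 0.03115² × 48.9²) = 1.523; v_R² = 0.0009703.
t = (1.523 − 0.0007235)/0.0009703 = 1570 days.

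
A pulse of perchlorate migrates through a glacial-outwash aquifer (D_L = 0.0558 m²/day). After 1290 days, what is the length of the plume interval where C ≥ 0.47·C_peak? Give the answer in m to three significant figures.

The plume is Gaussian with σ = √(2Dt) = √(2 × 0.0558 × 1290) = 12.00 m.
C/C_peak = exp(−Δx²/(2σ²)) = 0.47 ⇒ Δx = σ·√(−2 ln 0.47) = 12.00 × 1.229 = 14.75 m.
Width = 2Δx = 29.5 m.

29.5 m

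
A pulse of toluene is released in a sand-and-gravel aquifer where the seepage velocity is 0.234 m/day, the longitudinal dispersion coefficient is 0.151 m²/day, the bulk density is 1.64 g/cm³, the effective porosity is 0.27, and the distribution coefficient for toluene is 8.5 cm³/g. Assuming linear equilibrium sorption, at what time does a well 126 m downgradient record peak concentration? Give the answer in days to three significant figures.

28200 days

Retardation factor R = 1 + ρ_b·K_d/n = 1 + 1.64 × 8.5/0.27 = 52.63.
Sorption retards both mechanisms: v_R = v/R = 0.004446 m/day, D_R = D/R = 0.002869 m²/day.
Peak time from v_R²t² + 2D_R t − x² = 0: t = (√(D_R² + v_R²x²) − D_R)/v_R².
√(D_R² + v_R²x²) = √(0.002869² + 0.004446² × 126²) = 0.5602; v_R² = 1.977e-05.
t = (0.5602 − 0.002869)/1.977e-05 = 28200 days.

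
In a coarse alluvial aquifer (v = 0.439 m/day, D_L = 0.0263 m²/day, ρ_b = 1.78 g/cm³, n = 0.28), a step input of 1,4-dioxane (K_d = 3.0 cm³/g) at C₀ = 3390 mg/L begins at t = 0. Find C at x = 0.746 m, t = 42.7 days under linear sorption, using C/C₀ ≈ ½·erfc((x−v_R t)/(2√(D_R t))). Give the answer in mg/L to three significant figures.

2420 mg/L

Retardation factor R = 1 + ρ_b·K_d/n = 1 + 1.78 × 3.0/0.28 = 20.07.
Sorption retards both mechanisms: v_R = v/R = 0.02187 m/day, D_R = D/R = 0.001310 m²/day.
v_R·t = 0.02187 × 42.7 = 0.933849 m; 2√(D_R t) = 0.4730 m; argument = (0.746 − 0.933849)/0.4730 = -0.3971.
C = C₀ × ½·erfc(-0.3971) = 3390 × 0.7128 = 2420 mg/L.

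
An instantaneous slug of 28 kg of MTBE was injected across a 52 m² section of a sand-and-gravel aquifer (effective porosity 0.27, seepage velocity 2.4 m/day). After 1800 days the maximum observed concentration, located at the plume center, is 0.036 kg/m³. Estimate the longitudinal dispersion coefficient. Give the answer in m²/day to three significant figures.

At the plume center C_max = M/(n_e·A·√(4πDt)), so D = M²/(4πt·(n_e·A·C_max)²).
n_e·A·C_max = 0.27 × 52 × 0.036 = 0.5054 kg/m.
D = 28²/(4π × 1800 × 0.5054²) = 0.136 m²/day.

0.136 m²/day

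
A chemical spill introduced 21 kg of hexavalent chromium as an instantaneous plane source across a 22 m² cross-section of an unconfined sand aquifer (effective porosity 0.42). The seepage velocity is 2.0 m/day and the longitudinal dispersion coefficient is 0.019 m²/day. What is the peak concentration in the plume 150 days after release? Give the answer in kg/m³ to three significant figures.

0.380 kg/m³

The peak of an instantaneous 1D plume sits at x = vt; there the Gaussian factor is 1 and C_max = M/(n_e·A·√(4πDt)), where n_e·A is the pore area the mass is dissolved in.
√(4πDt) = √(4π × 0.019 × 150) = 5.984 m, so C_max = 21/(0.42 × 22 × 5.984) = 0.380 kg/m³.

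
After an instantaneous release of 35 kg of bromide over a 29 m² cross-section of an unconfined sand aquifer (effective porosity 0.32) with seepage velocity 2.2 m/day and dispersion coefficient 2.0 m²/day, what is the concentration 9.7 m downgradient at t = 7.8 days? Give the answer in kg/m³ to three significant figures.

0.110 kg/m³

For an instantaneous plane source, C(x,t) = M/(n_e·A·√(4πDt)) · exp(−(x−vt)²/(4Dt)), with n_e·A the pore (flow) area.
Plume center vt = 2.2 × 7.8 = 17.16 m, so the well at 9.7 m is 7.46 m upgradient of the peak.
√(4πDt) = 14.00 m, giving peak height M/(n_e·A·√(4πDt)) = 35/(0.32 × 29 × 14.00) = 0.2694 kg/m³.
(x−vt)²/(4Dt) = (-7.46)²/(4 × 2.0 × 7.8) = 0.8919; exp(−0.8919) = 0.4099.
C = 0.2694 × 0.4099 = 0.110 kg/m³.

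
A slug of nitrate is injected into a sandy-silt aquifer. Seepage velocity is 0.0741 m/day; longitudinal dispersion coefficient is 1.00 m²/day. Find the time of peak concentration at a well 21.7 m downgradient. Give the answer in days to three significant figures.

For the 1D instantaneous-source solution, setting ∂C/∂t = 0 at fixed x gives v²t² + 2Dt − x² = 0, so t = (√(D² + v²x²) − D)/v².
√(D² + v²x²) = √(1.00² + 0.0741² × 21.7²) = 1.894; v² = 0.00549081.
t = (1.894 − 1.00)/0.00549081 = 163 days (vs. the pure-advection estimate x/v = 293 d).

163 days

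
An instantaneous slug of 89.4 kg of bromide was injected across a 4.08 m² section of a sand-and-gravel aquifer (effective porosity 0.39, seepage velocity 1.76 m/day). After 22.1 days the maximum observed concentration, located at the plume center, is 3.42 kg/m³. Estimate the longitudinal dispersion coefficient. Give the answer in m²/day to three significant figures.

At the plume center C_max = M/(n_e·A·√(4πDt)), so D = M²/(4πt·(n_e·A·C_max)²).
n_e·A·C_max = 0.39 × 4.08 × 3.42 = 5.442 kg/m.
D = 89.4²/(4π × 22.1 × 5.442²) = 0.972 m²/day.

0.972 m²/day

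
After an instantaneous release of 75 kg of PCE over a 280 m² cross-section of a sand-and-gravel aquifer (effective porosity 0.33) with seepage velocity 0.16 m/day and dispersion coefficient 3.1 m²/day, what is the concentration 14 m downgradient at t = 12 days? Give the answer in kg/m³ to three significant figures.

0.0141 kg/m³

For an instantaneous plane source, C(x,t) = M/(n_e·A·√(4πDt)) · exp(−(x−vt)²/(4Dt)), with n_e·A the pore (flow) area.
Plume center vt = 0.16 × 12 = 1.92 m, so the well at 14 m is 12.08 m downgradient of the peak.
√(4πDt) = 21.62 m, giving peak height M/(n_e·A·√(4πDt)) = 75/(0.33 × 280 × 21.62) = 0.03754 kg/m³.
(x−vt)²/(4Dt) = (12.08)²/(4 × 3.1 × 12) = 0.9807; exp(−0.9807) = 0.3750.
C = 0.03754 × 0.3750 = 0.0141 kg/m³.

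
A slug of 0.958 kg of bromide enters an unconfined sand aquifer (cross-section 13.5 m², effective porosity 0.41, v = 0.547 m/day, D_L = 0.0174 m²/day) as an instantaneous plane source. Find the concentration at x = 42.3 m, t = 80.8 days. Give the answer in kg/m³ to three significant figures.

For an instantaneous plane source, C(x,t) = M/(n_e·A·√(4πDt)) · exp(−(x−vt)²/(4Dt)), with n_e·A the pore (flow) area.
Plume center vt = 0.547 × 80.8 = 44.1976 m, so the well at 42.3 m is 1.8976 m upgradient of the peak.
√(4πDt) = 4.203 m, giving peak height M/(n_e·A·√(4πDt)) = 0.958/(0.41 × 13.5 × 4.203) = 0.04118 kg/m³.
(x−vt)²/(4Dt) = (-1.8976)²/(4 × 0.0174 × 80.8) = 0.6403; exp(−0.6403) = 0.5271.
C = 0.04118 × 0.5271 = 0.0217 kg/m³.

0.0217 kg/m³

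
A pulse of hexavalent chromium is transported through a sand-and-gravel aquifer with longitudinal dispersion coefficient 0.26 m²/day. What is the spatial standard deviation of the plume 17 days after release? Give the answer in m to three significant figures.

2.97 m

Dispersive spreading gives a Gaussian with σ² = 2Dt; advection only shifts the center.
σ = √(2 × 0.26 × 17) = 2.97 m.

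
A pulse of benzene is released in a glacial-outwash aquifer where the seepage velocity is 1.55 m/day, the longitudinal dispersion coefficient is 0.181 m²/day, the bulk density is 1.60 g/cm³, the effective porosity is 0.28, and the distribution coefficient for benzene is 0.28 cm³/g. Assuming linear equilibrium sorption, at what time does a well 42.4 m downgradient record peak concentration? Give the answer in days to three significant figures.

70.9 days

Retardation factor R = 1 + ρ_b·K_d/n = 1 + 1.60 × 0.28/0.28 = 2.600.
Sorption retards both mechanisms: v_R = v/R = 0.5962 m/day, D_R = D/R = 0.06962 m²/day.
Peak time from v_R²t² + 2D_R t − x² = 0: t = (√(D_R² + v_R²x²) − D_R)/v_R².
√(D_R² + v_R²x²) = √(0.06962² + 0.5962² × 42.4²) = 25.28; v_R² = 0.3555.
t = (25.28 − 0.06962)/0.3555 = 70.9 days.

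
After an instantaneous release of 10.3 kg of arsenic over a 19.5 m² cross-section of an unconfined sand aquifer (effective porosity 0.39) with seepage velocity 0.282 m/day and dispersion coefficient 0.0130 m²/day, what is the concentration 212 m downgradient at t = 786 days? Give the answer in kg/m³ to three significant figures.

For an instantaneous plane source, C(x,t) = M/(n_e·A·√(4πDt)) · exp(−(x−vt)²/(4Dt)), with n_e·A the pore (flow) area.
Plume center vt = 0.282 × 786 = 221.652 m, so the well at 212 m is 9.652 m upgradient of the peak.
√(4πDt) = 11.33 m, giving peak height M/(n_e·A·√(4πDt)) = 10.3/(0.39 × 19.5 × 11.33) = 0.1195 kg/m³.
(x−vt)²/(4Dt) = (-9.652)²/(4 × 0.0130 × 786) = 2.279; exp(−2.279) = 0.1024.
C = 0.1195 × 0.1024 = 0.0122 kg/m³.

0.0122 kg/m³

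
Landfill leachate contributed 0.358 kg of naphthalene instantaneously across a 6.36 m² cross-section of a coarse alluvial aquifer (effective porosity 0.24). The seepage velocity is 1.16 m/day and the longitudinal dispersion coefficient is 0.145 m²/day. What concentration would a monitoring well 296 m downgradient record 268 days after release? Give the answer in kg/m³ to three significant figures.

For an instantaneous plane source, C(x,t) = M/(n_e·A·√(4πDt)) · exp(−(x−vt)²/(4Dt)), with n_e·A the pore (flow) area.
Plume center vt = 1.16 × 268 = 310.88 m, so the well at 296 m is 14.88 m upgradient of the peak.
√(4πDt) = 22.10 m, giving peak height M/(n_e·A·√(4πDt)) = 0.358/(0.24 × 6.36 × 22.10) = 0.01061 kg/m³.
(x−vt)²/(4Dt) = (-14.88)²/(4 × 0.145 × 268) = 1.424; exp(−1.424) = 0.2407.
C = 0.01061 × 0.2407 = 0.00255 kg/m³.

0.00255 kg/m³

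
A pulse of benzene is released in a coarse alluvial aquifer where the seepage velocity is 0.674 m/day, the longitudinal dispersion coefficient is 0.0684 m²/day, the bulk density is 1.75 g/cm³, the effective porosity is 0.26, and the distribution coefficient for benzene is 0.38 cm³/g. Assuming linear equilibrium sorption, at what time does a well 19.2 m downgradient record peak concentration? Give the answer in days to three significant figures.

101 days

Retardation factor R = 1 + ρ_b·K_d/n = 1 + 1.75 × 0.38/0.26 = 3.558.
Sorption retards both mechanisms: v_R = v/R = 0.1894 m/day, D_R = D/R = 0.01922 m²/day.
Peak time from v_R²t² + 2D_R t − x² = 0: t = (√(D_R² + v_R²x²) − D_R)/v_R².
√(D_R² + v_R²x²) = √(0.01922² + 0.1894² × 19.2²) = 3.637; v_R² = 0.03587.
t = (3.637 − 0.01922)/0.03587 = 101 days.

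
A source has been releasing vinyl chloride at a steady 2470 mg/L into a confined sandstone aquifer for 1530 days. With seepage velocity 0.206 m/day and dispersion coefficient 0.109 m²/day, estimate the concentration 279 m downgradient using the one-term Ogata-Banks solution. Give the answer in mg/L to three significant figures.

For a continuous step input, C/C₀ ≈ ½·erfc((x−vt)/(2√(Dt))).
vt = 0.206 × 1530 = 315.18 m and 2√(Dt) = 2√(0.109 × 1530) = 25.83 m.
Argument (x−vt)/(2√(Dt)) = (279 − 315.18)/25.83 = -1.401; ½·erfc(-1.401) = 0.9762.
C = 2470 × 0.9762 = 2410 mg/L.

2410 mg/L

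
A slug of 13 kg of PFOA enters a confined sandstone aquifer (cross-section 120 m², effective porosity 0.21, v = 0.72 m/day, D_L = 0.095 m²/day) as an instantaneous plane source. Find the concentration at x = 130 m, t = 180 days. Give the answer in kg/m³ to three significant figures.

For an instantaneous plane source, C(x,t) = M/(n_e·A·√(4πDt)) · exp(−(x−vt)²/(4Dt)), with n_e·A the pore (flow) area.
Plume center vt = 0.72 × 180 = 129.6 m, so the well at 130 m is 0.4 m downgradient of the peak.
√(4πDt) = 14.66 m, giving peak height M/(n_e·A·√(4πDt)) = 13/(0.21 × 120 × 14.66) = 0.03519 kg/m³.
(x−vt)²/(4Dt) = (0.4)²/(4 × 0.095 × 180) = 0.002339; exp(−0.002339) = 0.9977.
C = 0.03519 × 0.9977 = 0.0351 kg/m³.

0.0351 kg/m³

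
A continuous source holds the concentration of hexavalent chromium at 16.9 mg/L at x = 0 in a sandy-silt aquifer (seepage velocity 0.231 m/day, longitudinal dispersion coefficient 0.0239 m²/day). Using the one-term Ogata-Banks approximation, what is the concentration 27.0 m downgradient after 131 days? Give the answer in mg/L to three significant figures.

For a continuous step input, C/C₀ ≈ ½·erfc((x−vt)/(2√(Dt))).
vt = 0.231 × 131 = 30.261 m and 2√(Dt) = 2√(0.0239 × 131) = 3.539 m.
Argument (x−vt)/(2√(Dt)) = (27.0 − 30.261)/3.539 = -0.9214; ½·erfc(-0.9214) = 0.9037.
C = 16.9 × 0.9037 = 15.3 mg/L.

15.3 mg/L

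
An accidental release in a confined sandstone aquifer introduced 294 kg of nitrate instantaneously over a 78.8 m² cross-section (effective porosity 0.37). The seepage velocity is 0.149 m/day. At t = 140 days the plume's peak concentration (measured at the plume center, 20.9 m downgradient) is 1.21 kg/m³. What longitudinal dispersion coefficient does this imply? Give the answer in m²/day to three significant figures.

At the plume center C_max = M/(n_e·A·√(4πDt)), so D = M²/(4πt·(n_e·A·C_max)²).
n_e·A·C_max = 0.37 × 78.8 × 1.21 = 35.28 kg/m.
D = 294²/(4π × 140 × 35.28²) = 0.0395 m²/day.

0.0395 m²/day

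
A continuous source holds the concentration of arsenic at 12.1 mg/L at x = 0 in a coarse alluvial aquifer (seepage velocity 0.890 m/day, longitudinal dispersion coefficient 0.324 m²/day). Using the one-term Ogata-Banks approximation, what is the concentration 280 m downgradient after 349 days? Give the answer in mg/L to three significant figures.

For a continuous step input, C/C₀ ≈ ½·erfc((x−vt)/(2√(Dt))).
vt = 0.890 × 349 = 310.61 m and 2√(Dt) = 2√(0.324 × 349) = 21.27 m.
Argument (x−vt)/(2√(Dt)) = (280 − 310.61)/21.27 = -1.439; ½·erfc(-1.439) = 0.9791.
C = 12.1 × 0.9791 = 11.8 mg/L.

11.8 mg/L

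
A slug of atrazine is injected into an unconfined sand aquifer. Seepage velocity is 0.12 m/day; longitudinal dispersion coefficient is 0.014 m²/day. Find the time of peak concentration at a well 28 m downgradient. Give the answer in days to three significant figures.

For the 1D instantaneous-source solution, setting ∂C/∂t = 0 at fixed x gives v²t² + 2Dt − x² = 0, so t = (√(D² + v²x²) − D)/v².
√(D² + v²x²) = √(0.014² + 0.12² × 28²) = 3.360; v² = 0.0144.
t = (3.360 − 0.014)/0.0144 = 232 days (vs. the pure-advection estimate x/v = 233 d).

232 days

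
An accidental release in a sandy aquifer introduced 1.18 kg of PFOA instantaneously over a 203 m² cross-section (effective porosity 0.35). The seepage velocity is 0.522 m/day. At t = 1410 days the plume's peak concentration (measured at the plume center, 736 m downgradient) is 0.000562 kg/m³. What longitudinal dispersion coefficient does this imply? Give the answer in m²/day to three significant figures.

At the plume center C_max = M/(n_e·A·√(4πDt)), so D = M²/(4πt·(n_e·A·C_max)²).
n_e·A·C_max = 0.35 × 203 × 0.000562 = 0.03993 kg/m.
D = 1.18²/(4π × 1410 × 0.03993²) = 0.0493 m²/day.

0.0493 m²/day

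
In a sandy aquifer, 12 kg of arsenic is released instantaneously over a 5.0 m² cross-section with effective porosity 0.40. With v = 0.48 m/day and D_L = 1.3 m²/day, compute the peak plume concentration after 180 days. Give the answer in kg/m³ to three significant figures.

The peak of an instantaneous 1D plume sits at x = vt; there the Gaussian factor is 1 and C_max = M/(n_e·A·√(4πDt)), where n_e·A is the pore area the mass is dissolved in.
√(4πDt) = √(4π × 1.3 × 180) = 54.23 m, so C_max = 12/(0.40 × 5.0 × 54.23) = 0.111 kg/m³.

0.111 kg/m³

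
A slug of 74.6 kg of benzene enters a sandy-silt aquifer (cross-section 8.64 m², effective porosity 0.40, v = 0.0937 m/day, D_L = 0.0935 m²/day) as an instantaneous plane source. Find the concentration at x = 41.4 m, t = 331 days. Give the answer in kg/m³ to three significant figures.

For an instantaneous plane source, C(x,t) = M/(n_e·A·√(4πDt)) · exp(−(x−vt)²/(4Dt)), with n_e·A the pore (flow) area.
Plume center vt = 0.0937 × 331 = 31.0147 m, so the well at 41.4 m is 10.3853 m downgradient of the peak.
√(4πDt) = 19.72 m, giving peak height M/(n_e·A·√(4πDt)) = 74.6/(0.40 × 8.64 × 19.72) = 1.095 kg/m³.
(x−vt)²/(4Dt) = (10.3853)²/(4 × 0.0935 × 331) = 0.8712; exp(−0.8712) = 0.4184.
C = 1.095 × 0.4184 = 0.458 kg/m³.

0.458 kg/m³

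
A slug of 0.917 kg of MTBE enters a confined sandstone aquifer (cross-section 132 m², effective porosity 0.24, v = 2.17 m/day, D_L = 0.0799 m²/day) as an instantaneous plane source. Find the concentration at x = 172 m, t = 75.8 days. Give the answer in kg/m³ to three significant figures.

0.000323 kg/m³

For an instantaneous plane source, C(x,t) = M/(n_e·A·√(4πDt)) · exp(−(x−vt)²/(4Dt)), with n_e·A the pore (flow) area.
Plume center vt = 2.17 × 75.8 = 164.486 m, so the well at 172 m is 7.514 m downgradient of the peak.
√(4πDt) = 8.724 m, giving peak height M/(n_e·A·√(4πDt)) = 0.917/(0.24 × 132 × 8.724) = 0.003318 kg/m³.
(x−vt)²/(4Dt) = (7.514)²/(4 × 0.0799 × 75.8) = 2.331; exp(−2.331) = 0.09720.
C = 0.003318 × 0.09720 = 0.000323 kg/m³.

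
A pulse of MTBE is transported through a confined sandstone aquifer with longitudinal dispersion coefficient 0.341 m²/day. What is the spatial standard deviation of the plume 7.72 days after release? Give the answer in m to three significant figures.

Dispersive spreading gives a Gaussian with σ² = 2Dt; advection only shifts the center.
σ = √(2 × 0.341 × 7.72) = 2.29 m.

2.29 m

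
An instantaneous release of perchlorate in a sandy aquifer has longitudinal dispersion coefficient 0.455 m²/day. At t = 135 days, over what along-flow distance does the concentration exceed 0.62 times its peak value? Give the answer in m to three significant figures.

The plume is Gaussian with σ = √(2Dt) = √(2 × 0.455 × 135) = 11.08 m.
C/C_peak = exp(−Δx²/(2σ²)) = 0.62 ⇒ Δx = σ·√(−2 ln 0.62) = 11.08 × 0.9778 = 10.83 m.
Width = 2Δx = 21.7 m.

21.7 m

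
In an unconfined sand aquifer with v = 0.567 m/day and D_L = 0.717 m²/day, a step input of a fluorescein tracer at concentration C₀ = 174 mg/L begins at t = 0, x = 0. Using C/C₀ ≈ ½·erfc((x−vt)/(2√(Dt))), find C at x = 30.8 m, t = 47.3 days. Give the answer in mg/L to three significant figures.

For a continuous step input, C/C₀ ≈ ½·erfc((x−vt)/(2√(Dt))).
vt = 0.567 × 47.3 = 26.8191 m and 2√(Dt) = 2√(0.717 × 47.3) = 11.65 m.
Argument (x−vt)/(2√(Dt)) = (30.8 − 26.8191)/11.65 = 0.3417; ½·erfc(0.3417) = 0.3145.
C = 174 × 0.3145 = 54.7 mg/L.

54.7 mg/L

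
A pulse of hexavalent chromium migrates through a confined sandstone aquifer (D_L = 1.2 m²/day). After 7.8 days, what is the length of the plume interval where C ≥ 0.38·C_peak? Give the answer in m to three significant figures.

The plume is Gaussian with σ = √(2Dt) = √(2 × 1.2 × 7.8) = 4.327 m.
C/C_peak = exp(−Δx²/(2σ²)) = 0.38 ⇒ Δx = σ·√(−2 ln 0.38) = 4.327 × 1.391 = 6.019 m.
Width = 2Δx = 12.0 m.

12.0 m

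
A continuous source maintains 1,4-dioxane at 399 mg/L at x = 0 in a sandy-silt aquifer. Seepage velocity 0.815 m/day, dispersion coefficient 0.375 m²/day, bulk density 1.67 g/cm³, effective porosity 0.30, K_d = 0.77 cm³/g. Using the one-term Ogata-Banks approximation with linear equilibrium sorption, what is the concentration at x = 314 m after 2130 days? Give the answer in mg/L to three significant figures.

318 mg/L

Retardation factor R = 1 + ρ_b·K_d/n = 1 + 1.67 × 0.77/0.30 = 5.286.
Sorption retards both mechanisms: v_R = v/R = 0.1542 m/day, D_R = D/R = 0.07094 m²/day.
v_R·t = 0.1542 × 2130 = 328.446 m; 2√(D_R t) = 24.58 m; argument = (314 − 328.446)/24.58 = -0.5877.
C = C₀ × ½·erfc(-0.5877) = 399 × 0.7971 = 318 mg/L.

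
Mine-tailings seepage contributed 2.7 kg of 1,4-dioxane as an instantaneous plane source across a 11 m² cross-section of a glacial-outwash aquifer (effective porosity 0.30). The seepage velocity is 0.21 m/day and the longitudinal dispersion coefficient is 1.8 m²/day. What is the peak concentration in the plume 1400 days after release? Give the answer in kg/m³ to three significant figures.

0.00460 kg/m³

The peak of an instantaneous 1D plume sits at x = vt; there the Gaussian factor is 1 and C_max = M/(n_e·A·√(4πDt)), where n_e·A is the pore area the mass is dissolved in.
√(4πDt) = √(4π × 1.8 × 1400) = 178.0 m, so C_max = 2.7/(0.30 × 11 × 178.0) = 0.00460 kg/m³.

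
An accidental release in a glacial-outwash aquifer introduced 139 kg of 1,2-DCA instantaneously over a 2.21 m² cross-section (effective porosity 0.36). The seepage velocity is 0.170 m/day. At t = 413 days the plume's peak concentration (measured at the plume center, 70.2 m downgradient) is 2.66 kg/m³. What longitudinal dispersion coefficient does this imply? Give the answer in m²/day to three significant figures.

At the plume center C_max = M/(n_e·A·√(4πDt)), so D = M²/(4πt·(n_e·A·C_max)²).
n_e·A·C_max = 0.36 × 2.21 × 2.66 = 2.116 kg/m.
D = 139²/(4π × 413 × 2.116²) = 0.831 m²/day.

0.831 m²/day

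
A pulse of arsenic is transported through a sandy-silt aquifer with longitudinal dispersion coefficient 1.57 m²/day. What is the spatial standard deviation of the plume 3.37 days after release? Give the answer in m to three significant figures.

3.25 m

Dispersive spreading gives a Gaussian with σ² = 2Dt; advection only shifts the center.
σ = √(2 × 1.57 × 3.37) = 3.25 m.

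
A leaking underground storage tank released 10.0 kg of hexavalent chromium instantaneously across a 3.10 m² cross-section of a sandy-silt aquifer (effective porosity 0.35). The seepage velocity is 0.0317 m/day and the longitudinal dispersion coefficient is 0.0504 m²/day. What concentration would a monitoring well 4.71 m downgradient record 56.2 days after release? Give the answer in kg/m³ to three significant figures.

0.725 kg/m³

For an instantaneous plane source, C(x,t) = M/(n_e·A·√(4πDt)) · exp(−(x−vt)²/(4Dt)), with n_e·A the pore (flow) area.
Plume center vt = 0.0317 × 56.2 = 1.78154 m, so the well at 4.71 m is 2.92846 m downgradient of the peak.
√(4πDt) = 5.966 m, giving peak height M/(n_e·A·√(4πDt)) = 10.0/(0.35 × 3.10 × 5.966) = 1.545 kg/m³.
(x−vt)²/(4Dt) = (2.92846)²/(4 × 0.0504 × 56.2) = 0.7569; exp(−0.7569) = 0.4691.
C = 1.545 × 0.4691 = 0.725 kg/m³.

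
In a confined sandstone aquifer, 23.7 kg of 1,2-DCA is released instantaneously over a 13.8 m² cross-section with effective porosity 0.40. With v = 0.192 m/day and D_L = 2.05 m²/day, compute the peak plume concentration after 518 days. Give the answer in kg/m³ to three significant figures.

The peak of an instantaneous 1D plume sits at x = vt; there the Gaussian factor is 1 and C_max = M/(n_e·A·√(4πDt)), where n_e·A is the pore area the mass is dissolved in.
√(4πDt) = √(4π × 2.05 × 518) = 115.5 m, so C_max = 23.7/(0.40 × 13.8 × 115.5) = 0.0372 kg/m³.

0.0372 kg/m³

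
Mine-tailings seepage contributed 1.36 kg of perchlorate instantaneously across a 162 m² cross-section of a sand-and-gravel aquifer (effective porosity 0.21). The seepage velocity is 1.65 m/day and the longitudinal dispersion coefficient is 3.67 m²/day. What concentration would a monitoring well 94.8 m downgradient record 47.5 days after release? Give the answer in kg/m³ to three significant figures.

0.000580 kg/m³

For an instantaneous plane source, C(x,t) = M/(n_e·A·√(4πDt)) · exp(−(x−vt)²/(4Dt)), with n_e·A the pore (flow) area.
Plume center vt = 1.65 × 47.5 = 78.375 m, so the well at 94.8 m is 16.425 m downgradient of the peak.
√(4πDt) = 46.80 m, giving peak height M/(n_e·A·√(4πDt)) = 1.36/(0.21 × 162 × 46.80) = 0.0008542 kg/m³.
(x−vt)²/(4Dt) = (16.425)²/(4 × 3.67 × 47.5) = 0.3869; exp(−0.3869) = 0.6792.
C = 0.0008542 × 0.6792 = 0.000580 kg/m³.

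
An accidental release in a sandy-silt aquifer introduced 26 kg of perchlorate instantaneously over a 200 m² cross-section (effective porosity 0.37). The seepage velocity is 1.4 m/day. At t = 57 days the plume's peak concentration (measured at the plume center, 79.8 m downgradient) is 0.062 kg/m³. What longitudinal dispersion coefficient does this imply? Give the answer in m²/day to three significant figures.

0.0448 m²/day

At the plume center C_max = M/(n_e·A·√(4πDt)), so D = M²/(4πt·(n_e·A·C_max)²).
n_e·A·C_max = 0.37 × 200 × 0.062 = 4.588 kg/m.
D = 26²/(4π × 57 × 4.588²) = 0.0448 m²/day.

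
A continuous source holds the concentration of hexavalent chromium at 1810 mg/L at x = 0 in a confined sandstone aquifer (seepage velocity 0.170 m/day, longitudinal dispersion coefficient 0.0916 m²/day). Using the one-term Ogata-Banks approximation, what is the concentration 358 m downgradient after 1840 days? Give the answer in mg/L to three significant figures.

For a continuous step input, C/C₀ ≈ ½·erfc((x−vt)/(2√(Dt))).
vt = 0.170 × 1840 = 312.8 m and 2√(Dt) = 2√(0.0916 × 1840) = 25.96 m.
Argument (x−vt)/(2√(Dt)) = (358 − 312.8)/25.96 = 1.741; ½·erfc(1.741) = 0.006905.
C = 1810 × 0.006905 = 12.5 mg/L.

12.5 mg/L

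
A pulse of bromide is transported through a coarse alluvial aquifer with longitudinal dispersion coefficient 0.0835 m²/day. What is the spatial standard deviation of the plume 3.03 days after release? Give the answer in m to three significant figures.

Dispersive spreading gives a Gaussian with σ² = 2Dt; advection only shifts the center.
σ = √(2 × 0.0835 × 3.03) = 0.711 m.

0.711 m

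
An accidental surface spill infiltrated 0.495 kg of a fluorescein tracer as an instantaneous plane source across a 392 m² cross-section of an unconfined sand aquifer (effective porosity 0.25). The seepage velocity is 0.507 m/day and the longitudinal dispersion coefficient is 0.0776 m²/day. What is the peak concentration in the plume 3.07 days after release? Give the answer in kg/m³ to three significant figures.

The peak of an instantaneous 1D plume sits at x = vt; there the Gaussian factor is 1 and C_max = M/(n_e·A·√(4πDt)), where n_e·A is the pore area the mass is dissolved in.
√(4πDt) = √(4π × 0.0776 × 3.07) = 1.730 m, so C_max = 0.495/(0.25 × 392 × 1.730) = 0.00292 kg/m³.

0.00292 kg/m³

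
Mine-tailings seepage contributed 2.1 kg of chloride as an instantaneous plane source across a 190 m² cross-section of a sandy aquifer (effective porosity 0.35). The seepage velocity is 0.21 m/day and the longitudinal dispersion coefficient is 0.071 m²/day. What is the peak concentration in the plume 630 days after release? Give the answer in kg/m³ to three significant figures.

The peak of an instantaneous 1D plume sits at x = vt; there the Gaussian factor is 1 and C_max = M/(n_e·A·√(4πDt)), where n_e·A is the pore area the mass is dissolved in.
√(4πDt) = √(4π × 0.071 × 630) = 23.71 m, so C_max = 2.1/(0.35 × 190 × 23.71) = 0.00133 kg/m³.

0.00133 kg/m³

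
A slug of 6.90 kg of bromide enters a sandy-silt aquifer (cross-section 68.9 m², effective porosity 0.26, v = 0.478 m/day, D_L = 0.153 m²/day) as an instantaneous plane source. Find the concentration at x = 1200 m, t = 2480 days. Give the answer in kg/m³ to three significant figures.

0.00485 kg/m³

For an instantaneous plane source, C(x,t) = M/(n_e·A·√(4πDt)) · exp(−(x−vt)²/(4Dt)), with n_e·A the pore (flow) area.
Plume center vt = 0.478 × 2480 = 1185.44 m, so the well at 1200 m is 14.56 m downgradient of the peak.
√(4πDt) = 69.05 m, giving peak height M/(n_e·A·√(4πDt)) = 6.90/(0.26 × 68.9 × 69.05) = 0.005578 kg/m³.
(x−vt)²/(4Dt) = (14.56)²/(4 × 0.153 × 2480) = 0.1397; exp(−0.1397) = 0.8696.
C = 0.005578 × 0.8696 = 0.00485 kg/m³.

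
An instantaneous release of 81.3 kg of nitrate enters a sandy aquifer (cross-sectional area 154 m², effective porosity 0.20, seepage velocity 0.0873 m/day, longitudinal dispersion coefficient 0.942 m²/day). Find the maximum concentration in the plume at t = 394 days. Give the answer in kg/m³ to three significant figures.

0.0387 kg/m³

The peak of an instantaneous 1D plume sits at x = vt; there the Gaussian factor is 1 and C_max = M/(n_e·A·√(4πDt)), where n_e·A is the pore area the mass is dissolved in.
√(4πDt) = √(4π × 0.942 × 394) = 68.29 m, so C_max = 81.3/(0.20 × 154 × 68.29) = 0.0387 kg/m³.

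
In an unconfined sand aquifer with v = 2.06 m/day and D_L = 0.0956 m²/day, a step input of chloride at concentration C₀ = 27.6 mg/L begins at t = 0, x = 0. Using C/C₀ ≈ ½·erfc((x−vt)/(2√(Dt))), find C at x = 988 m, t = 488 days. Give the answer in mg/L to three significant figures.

For a continuous step input, C/C₀ ≈ ½·erfc((x−vt)/(2√(Dt))).
vt = 2.06 × 488 = 1005.28 m and 2√(Dt) = 2√(0.0956 × 488) = 13.66 m.
Argument (x−vt)/(2√(Dt)) = (988 − 1005.28)/13.66 = -1.265; ½·erfc(-1.265) = 0.9632.
C = 27.6 × 0.9632 = 26.6 mg/L.

26.6 mg/L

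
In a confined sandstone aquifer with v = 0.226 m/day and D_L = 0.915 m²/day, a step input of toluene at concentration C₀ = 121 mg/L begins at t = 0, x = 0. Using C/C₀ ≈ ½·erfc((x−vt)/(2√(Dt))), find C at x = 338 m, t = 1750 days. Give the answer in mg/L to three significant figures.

102 mg/L

For a continuous step input, C/C₀ ≈ ½·erfc((x−vt)/(2√(Dt))).
vt = 0.226 × 1750 = 395.5 m and 2√(Dt) = 2√(0.915 × 1750) = 80.03 m.
Argument (x−vt)/(2√(Dt)) = (338 − 395.5)/80.03 = -0.7185; ½·erfc(-0.7185) = 0.8452.
C = 121 × 0.8452 = 102 mg/L.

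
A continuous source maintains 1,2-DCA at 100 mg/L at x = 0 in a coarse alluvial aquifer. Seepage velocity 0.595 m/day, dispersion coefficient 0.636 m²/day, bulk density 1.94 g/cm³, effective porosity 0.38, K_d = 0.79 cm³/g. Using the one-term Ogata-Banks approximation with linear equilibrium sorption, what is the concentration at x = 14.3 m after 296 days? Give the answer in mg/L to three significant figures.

99.2 mg/L

Retardation factor R = 1 + ρ_b·K_d/n = 1 + 1.94 × 0.79/0.38 = 5.033.
Sorption retards both mechanisms: v_R = v/R = 0.1182 m/day, D_R = D/R = 0.1264 m²/day.
v_R·t = 0.1182 × 296 = 34.9872 m; 2√(D_R t) = 12.23 m; argument = (14.3 − 34.9872)/12.23 = -1.692.
C = C₀ × ½·erfc(-1.692) = 100 × 0.9916 = 99.2 mg/L.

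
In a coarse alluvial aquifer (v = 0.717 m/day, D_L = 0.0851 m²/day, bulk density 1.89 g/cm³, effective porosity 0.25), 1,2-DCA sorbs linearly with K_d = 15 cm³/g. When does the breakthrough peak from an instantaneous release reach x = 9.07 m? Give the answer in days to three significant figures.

1430 days

Retardation factor R = 1 + ρ_b·K_d/n = 1 + 1.89 × 15/0.25 = 114.4.
Sorption retards both mechanisms: v_R = v/R = 0.006267 m/day, D_R = D/R = 0.0007439 m²/day.
Peak time from v_R²t² + 2D_R t − x² = 0: t = (√(D_R² + v_R²x²) − D_R)/v_R².
√(D_R² + v_R²x²) = √(0.0007439² + 0.006267² × 9.07²) = 0.05685; v_R² = 3.928e-05.
t = (0.05685 − 0.0007439)/3.928e-05 = 1430 days.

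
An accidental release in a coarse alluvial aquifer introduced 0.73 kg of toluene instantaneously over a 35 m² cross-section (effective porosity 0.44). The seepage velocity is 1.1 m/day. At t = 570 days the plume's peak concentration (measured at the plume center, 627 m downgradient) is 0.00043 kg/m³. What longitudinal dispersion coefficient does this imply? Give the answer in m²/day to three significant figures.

At the plume center C_max = M/(n_e·A·√(4πDt)), so D = M²/(4πt·(n_e·A·C_max)²).
n_e·A·C_max = 0.44 × 35 × 0.00043 = 0.006622 kg/m.
D = 0.73²/(4π × 570 × 0.006622²) = 1.70 m²/day.

1.70 m²/day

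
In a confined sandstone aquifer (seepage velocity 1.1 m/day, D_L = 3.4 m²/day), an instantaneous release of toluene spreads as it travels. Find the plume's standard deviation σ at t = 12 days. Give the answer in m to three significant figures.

9.03 m

Dispersive spreading gives a Gaussian with σ² = 2Dt; advection only shifts the center.
σ = √(2 × 3.4 × 12) = 9.03 m.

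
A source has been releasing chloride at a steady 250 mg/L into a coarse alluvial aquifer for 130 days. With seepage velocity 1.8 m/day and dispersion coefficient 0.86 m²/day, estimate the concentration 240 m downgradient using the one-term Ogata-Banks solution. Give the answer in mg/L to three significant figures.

86.0 mg/L

For a continuous step input, C/C₀ ≈ ½·erfc((x−vt)/(2√(Dt))).
vt = 1.8 × 130 = 234 m and 2√(Dt) = 2√(0.86 × 130) = 21.15 m.
Argument (x−vt)/(2√(Dt)) = (240 − 234)/21.15 = 0.2837; ½·erfc(0.2837) = 0.3441.
C = 250 × 0.3441 = 86.0 mg/L.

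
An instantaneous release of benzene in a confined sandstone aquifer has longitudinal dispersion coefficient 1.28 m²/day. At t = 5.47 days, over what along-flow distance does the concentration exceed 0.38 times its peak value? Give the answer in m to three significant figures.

10.4 m

The plume is Gaussian with σ = √(2Dt) = √(2 × 1.28 × 5.47) = 3.742 m.
C/C_peak = exp(−Δx²/(2σ²)) = 0.38 ⇒ Δx = σ·√(−2 ln 0.38) = 3.742 × 1.391 = 5.205 m.
Width = 2Δx = 10.4 m.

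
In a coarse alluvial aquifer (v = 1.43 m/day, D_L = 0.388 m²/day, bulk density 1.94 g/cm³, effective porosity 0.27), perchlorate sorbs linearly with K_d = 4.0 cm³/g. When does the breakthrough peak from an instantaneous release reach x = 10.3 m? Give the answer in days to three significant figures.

209 days

Retardation factor R = 1 + ρ_b·K_d/n = 1 + 1.94 × 4.0/0.27 = 29.74.
Sorption retards both mechanisms: v_R = v/R = 0.04808 m/day, D_R = D/R = 0.01305 m²/day.
Peak time from v_R²t² + 2D_R t − x² = 0: t = (√(D_R² + v_R²x²) − D_R)/v_R².
√(D_R² + v_R²x²) = √(0.01305² + 0.04808² × 10.3²) = 0.4954; v_R² = 0.002312.
t = (0.4954 − 0.01305)/0.002312 = 209 days.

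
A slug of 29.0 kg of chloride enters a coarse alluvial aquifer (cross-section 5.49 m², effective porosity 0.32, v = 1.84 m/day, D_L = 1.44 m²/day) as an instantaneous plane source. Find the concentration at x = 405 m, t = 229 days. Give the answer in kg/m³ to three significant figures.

For an instantaneous plane source, C(x,t) = M/(n_e·A·√(4πDt)) · exp(−(x−vt)²/(4Dt)), with n_e·A the pore (flow) area.
Plume center vt = 1.84 × 229 = 421.36 m, so the well at 405 m is 16.36 m upgradient of the peak.
√(4πDt) = 64.37 m, giving peak height M/(n_e·A·√(4πDt)) = 29.0/(0.32 × 5.49 × 64.37) = 0.2564 kg/m³.
(x−vt)²/(4Dt) = (-16.36)²/(4 × 1.44 × 229) = 0.2029; exp(−0.2029) = 0.8164.
C = 0.2564 × 0.8164 = 0.209 kg/m³.

0.209 kg/m³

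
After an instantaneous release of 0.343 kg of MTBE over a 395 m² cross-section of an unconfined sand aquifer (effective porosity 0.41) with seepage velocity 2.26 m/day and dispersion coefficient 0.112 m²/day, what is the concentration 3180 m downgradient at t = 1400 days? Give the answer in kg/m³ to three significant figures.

For an instantaneous plane source, C(x,t) = M/(n_e·A·√(4πDt)) · exp(−(x−vt)²/(4Dt)), with n_e·A the pore (flow) area.
Plume center vt = 2.26 × 1400 = 3164 m, so the well at 3180 m is 16 m downgradient of the peak.
√(4πDt) = 44.39 m, giving peak height M/(n_e·A·√(4πDt)) = 0.343/(0.41 × 395 × 44.39) = 4.771e-05 kg/m³.
(x−vt)²/(4Dt) = (16)²/(4 × 0.112 × 1400) = 0.4082; exp(−0.4082) = 0.6648.
C = 4.771e-05 × 0.6648 = 3.17e-05 kg/m³.

3.17e-05 kg/m³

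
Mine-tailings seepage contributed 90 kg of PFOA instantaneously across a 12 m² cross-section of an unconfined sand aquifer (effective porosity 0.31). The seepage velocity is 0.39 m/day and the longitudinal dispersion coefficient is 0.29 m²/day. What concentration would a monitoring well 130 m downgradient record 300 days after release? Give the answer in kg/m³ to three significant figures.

For an instantaneous plane source, C(x,t) = M/(n_e·A·√(4πDt)) · exp(−(x−vt)²/(4Dt)), with n_e·A the pore (flow) area.
Plume center vt = 0.39 × 300 = 117 m, so the well at 130 m is 13 m downgradient of the peak.
√(4πDt) = 33.06 m, giving peak height M/(n_e·A·√(4πDt)) = 90/(0.31 × 12 × 33.06) = 0.7318 kg/m³.
(x−vt)²/(4Dt) = (13)²/(4 × 0.29 × 300) = 0.4856; exp(−0.4856) = 0.6153.
C = 0.7318 × 0.6153 = 0.450 kg/m³.

0.450 kg/m³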